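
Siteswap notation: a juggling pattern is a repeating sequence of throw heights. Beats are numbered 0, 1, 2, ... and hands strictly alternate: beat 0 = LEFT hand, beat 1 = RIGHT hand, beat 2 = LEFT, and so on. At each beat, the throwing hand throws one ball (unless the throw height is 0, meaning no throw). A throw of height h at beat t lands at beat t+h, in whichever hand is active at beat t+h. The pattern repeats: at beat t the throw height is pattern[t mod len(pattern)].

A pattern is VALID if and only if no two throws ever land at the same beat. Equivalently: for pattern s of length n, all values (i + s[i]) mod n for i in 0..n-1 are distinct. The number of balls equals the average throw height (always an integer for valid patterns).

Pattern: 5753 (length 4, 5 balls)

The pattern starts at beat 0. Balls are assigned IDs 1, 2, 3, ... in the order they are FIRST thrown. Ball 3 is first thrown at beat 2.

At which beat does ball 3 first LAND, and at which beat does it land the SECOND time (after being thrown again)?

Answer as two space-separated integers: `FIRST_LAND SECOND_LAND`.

Beat 0 (L): throw ball1 h=5 -> lands@5:R; in-air after throw: [b1@5:R]
Beat 1 (R): throw ball2 h=7 -> lands@8:L; in-air after throw: [b1@5:R b2@8:L]
Beat 2 (L): throw ball3 h=5 -> lands@7:R; in-air after throw: [b1@5:R b3@7:R b2@8:L]
Beat 3 (R): throw ball4 h=3 -> lands@6:L; in-air after throw: [b1@5:R b4@6:L b3@7:R b2@8:L]
Beat 4 (L): throw ball5 h=5 -> lands@9:R; in-air after throw: [b1@5:R b4@6:L b3@7:R b2@8:L b5@9:R]
Beat 5 (R): throw ball1 h=7 -> lands@12:L; in-air after throw: [b4@6:L b3@7:R b2@8:L b5@9:R b1@12:L]
Beat 6 (L): throw ball4 h=5 -> lands@11:R; in-air after throw: [b3@7:R b2@8:L b5@9:R b4@11:R b1@12:L]
Beat 7 (R): throw ball3 h=3 -> lands@10:L; in-air after throw: [b2@8:L b5@9:R b3@10:L b4@11:R b1@12:L]
Beat 8 (L): throw ball2 h=5 -> lands@13:R; in-air after throw: [b5@9:R b3@10:L b4@11:R b1@12:L b2@13:R]
Beat 9 (R): throw ball5 h=7 -> lands@16:L; in-air after throw: [b3@10:L b4@11:R b1@12:L b2@13:R b5@16:L]
Beat 10 (L): throw ball3 h=5 -> lands@15:R; in-air after throw: [b4@11:R b1@12:L b2@13:R b3@15:R b5@16:L]
Ball 3: thrown@2 h=5 -> first land @7; rethrown@7 h=3 -> second land @10

Answer: 7 10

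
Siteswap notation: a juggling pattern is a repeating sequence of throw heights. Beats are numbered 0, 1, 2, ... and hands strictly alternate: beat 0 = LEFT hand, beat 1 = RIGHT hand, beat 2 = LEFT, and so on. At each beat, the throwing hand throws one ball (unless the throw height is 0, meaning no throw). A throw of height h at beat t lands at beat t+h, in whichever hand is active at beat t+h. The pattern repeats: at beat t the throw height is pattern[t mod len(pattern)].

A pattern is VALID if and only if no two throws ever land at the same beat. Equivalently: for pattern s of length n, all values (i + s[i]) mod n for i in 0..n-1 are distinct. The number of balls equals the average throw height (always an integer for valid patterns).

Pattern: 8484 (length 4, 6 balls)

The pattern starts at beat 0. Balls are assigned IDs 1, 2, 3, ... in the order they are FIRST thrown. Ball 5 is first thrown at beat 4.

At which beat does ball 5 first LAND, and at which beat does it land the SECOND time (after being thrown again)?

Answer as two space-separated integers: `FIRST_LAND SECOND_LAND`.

Answer: 12 20

Derivation:
Beat 0 (L): throw ball1 h=8 -> lands@8:L; in-air after throw: [b1@8:L]
Beat 1 (R): throw ball2 h=4 -> lands@5:R; in-air after throw: [b2@5:R b1@8:L]
Beat 2 (L): throw ball3 h=8 -> lands@10:L; in-air after throw: [b2@5:R b1@8:L b3@10:L]
Beat 3 (R): throw ball4 h=4 -> lands@7:R; in-air after throw: [b2@5:R b4@7:R b1@8:L b3@10:L]
Beat 4 (L): throw ball5 h=8 -> lands@12:L; in-air after throw: [b2@5:R b4@7:R b1@8:L b3@10:L b5@12:L]
Beat 5 (R): throw ball2 h=4 -> lands@9:R; in-air after throw: [b4@7:R b1@8:L b2@9:R b3@10:L b5@12:L]
Beat 6 (L): throw ball6 h=8 -> lands@14:L; in-air after throw: [b4@7:R b1@8:L b2@9:R b3@10:L b5@12:L b6@14:L]
Beat 7 (R): throw ball4 h=4 -> lands@11:R; in-air after throw: [b1@8:L b2@9:R b3@10:L b4@11:R b5@12:L b6@14:L]
Beat 8 (L): throw ball1 h=8 -> lands@16:L; in-air after throw: [b2@9:R b3@10:L b4@11:R b5@12:L b6@14:L b1@16:L]
Beat 9 (R): throw ball2 h=4 -> lands@13:R; in-air after throw: [b3@10:L b4@11:R b5@12:L b2@13:R b6@14:L b1@16:L]
Beat 10 (L): throw ball3 h=8 -> lands@18:L; in-air after throw: [b4@11:R b5@12:L b2@13:R b6@14:L b1@16:L b3@18:L]
Beat 11 (R): throw ball4 h=4 -> lands@15:R; in-air after throw: [b5@12:L b2@13:R b6@14:L b4@15:R b1@16:L b3@18:L]
Beat 12 (L): throw ball5 h=8 -> lands@20:L; in-air after throw: [b2@13:R b6@14:L b4@15:R b1@16:L b3@18:L b5@20:L]
Beat 13 (R): throw ball2 h=4 -> lands@17:R; in-air after throw: [b6@14:L b4@15:R b1@16:L b2@17:R b3@18:L b5@20:L]
Beat 14 (L): throw ball6 h=8 -> lands@22:L; in-air after throw: [b4@15:R b1@16:L b2@17:R b3@18:L b5@20:L b6@22:L]
Ball 5: thrown@4 h=8 -> first land @12; rethrown@12 h=8 -> second land @20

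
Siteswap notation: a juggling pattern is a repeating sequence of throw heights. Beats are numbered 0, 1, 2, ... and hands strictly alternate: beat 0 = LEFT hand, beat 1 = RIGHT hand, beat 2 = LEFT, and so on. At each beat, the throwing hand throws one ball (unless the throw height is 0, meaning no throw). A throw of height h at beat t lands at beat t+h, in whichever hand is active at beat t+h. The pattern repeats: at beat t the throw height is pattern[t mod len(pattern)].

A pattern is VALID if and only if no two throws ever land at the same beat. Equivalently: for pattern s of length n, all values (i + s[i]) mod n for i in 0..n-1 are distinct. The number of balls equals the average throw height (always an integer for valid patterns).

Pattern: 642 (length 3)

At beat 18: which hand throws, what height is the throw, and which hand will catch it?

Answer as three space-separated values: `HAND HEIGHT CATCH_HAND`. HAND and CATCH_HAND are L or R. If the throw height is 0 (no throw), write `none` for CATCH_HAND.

Answer: L 6 L

Derivation:
Beat 18: 18 mod 2 = 0, so hand = L
Throw height = pattern[18 mod 3] = pattern[0] = 6
Lands at beat 18+6=24, 24 mod 2 = 0, so catch hand = L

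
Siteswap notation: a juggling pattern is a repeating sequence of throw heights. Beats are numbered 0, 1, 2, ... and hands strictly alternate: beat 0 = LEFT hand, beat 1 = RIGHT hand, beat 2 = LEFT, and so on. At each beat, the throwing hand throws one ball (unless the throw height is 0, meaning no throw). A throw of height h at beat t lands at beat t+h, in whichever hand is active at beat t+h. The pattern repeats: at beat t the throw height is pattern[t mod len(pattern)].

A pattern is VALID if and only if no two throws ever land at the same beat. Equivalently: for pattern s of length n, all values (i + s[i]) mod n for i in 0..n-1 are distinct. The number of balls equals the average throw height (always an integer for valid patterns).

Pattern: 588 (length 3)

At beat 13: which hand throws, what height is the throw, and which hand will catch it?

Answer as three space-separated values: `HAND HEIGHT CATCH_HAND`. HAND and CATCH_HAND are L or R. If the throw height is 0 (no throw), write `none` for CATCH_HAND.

Beat 13: 13 mod 2 = 1, so hand = R
Throw height = pattern[13 mod 3] = pattern[1] = 8
Lands at beat 13+8=21, 21 mod 2 = 1, so catch hand = R

Answer: R 8 R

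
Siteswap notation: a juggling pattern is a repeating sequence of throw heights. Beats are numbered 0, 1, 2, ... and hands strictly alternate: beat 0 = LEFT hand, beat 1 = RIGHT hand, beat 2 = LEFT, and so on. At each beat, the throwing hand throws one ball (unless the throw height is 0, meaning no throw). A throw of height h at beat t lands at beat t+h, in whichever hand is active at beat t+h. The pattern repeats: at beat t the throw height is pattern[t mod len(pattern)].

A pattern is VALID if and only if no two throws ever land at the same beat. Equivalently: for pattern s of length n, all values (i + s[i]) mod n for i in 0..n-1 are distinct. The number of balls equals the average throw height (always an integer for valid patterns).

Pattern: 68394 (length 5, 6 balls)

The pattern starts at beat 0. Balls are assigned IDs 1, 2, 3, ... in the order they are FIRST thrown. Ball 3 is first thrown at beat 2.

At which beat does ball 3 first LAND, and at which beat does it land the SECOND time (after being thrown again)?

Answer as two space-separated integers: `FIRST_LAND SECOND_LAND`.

Answer: 5 11

Derivation:
Beat 0 (L): throw ball1 h=6 -> lands@6:L; in-air after throw: [b1@6:L]
Beat 1 (R): throw ball2 h=8 -> lands@9:R; in-air after throw: [b1@6:L b2@9:R]
Beat 2 (L): throw ball3 h=3 -> lands@5:R; in-air after throw: [b3@5:R b1@6:L b2@9:R]
Beat 3 (R): throw ball4 h=9 -> lands@12:L; in-air after throw: [b3@5:R b1@6:L b2@9:R b4@12:L]
Beat 4 (L): throw ball5 h=4 -> lands@8:L; in-air after throw: [b3@5:R b1@6:L b5@8:L b2@9:R b4@12:L]
Beat 5 (R): throw ball3 h=6 -> lands@11:R; in-air after throw: [b1@6:L b5@8:L b2@9:R b3@11:R b4@12:L]
Beat 6 (L): throw ball1 h=8 -> lands@14:L; in-air after throw: [b5@8:L b2@9:R b3@11:R b4@12:L b1@14:L]
Beat 7 (R): throw ball6 h=3 -> lands@10:L; in-air after throw: [b5@8:L b2@9:R b6@10:L b3@11:R b4@12:L b1@14:L]
Beat 8 (L): throw ball5 h=9 -> lands@17:R; in-air after throw: [b2@9:R b6@10:L b3@11:R b4@12:L b1@14:L b5@17:R]
Beat 9 (R): throw ball2 h=4 -> lands@13:R; in-air after throw: [b6@10:L b3@11:R b4@12:L b2@13:R b1@14:L b5@17:R]
Beat 10 (L): throw ball6 h=6 -> lands@16:L; in-air after throw: [b3@11:R b4@12:L b2@13:R b1@14:L b6@16:L b5@17:R]
Beat 11 (R): throw ball3 h=8 -> lands@19:R; in-air after throw: [b4@12:L b2@13:R b1@14:L b6@16:L b5@17:R b3@19:R]
Ball 3: thrown@2 h=3 -> first land @5; rethrown@5 h=6 -> second land @11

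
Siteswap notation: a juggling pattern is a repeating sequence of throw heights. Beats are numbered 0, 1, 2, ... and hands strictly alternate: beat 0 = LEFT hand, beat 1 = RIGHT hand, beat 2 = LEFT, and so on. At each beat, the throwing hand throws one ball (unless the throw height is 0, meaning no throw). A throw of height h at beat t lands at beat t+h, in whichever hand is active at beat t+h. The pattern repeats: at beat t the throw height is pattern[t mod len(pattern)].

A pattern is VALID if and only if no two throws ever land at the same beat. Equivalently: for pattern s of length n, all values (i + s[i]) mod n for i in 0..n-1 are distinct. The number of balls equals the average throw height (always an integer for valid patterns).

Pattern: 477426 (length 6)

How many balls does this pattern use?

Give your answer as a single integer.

Pattern = [4, 7, 7, 4, 2, 6], length n = 6
  position 0: throw height = 4, running sum = 4
  position 1: throw height = 7, running sum = 11
  position 2: throw height = 7, running sum = 18
  position 3: throw height = 4, running sum = 22
  position 4: throw height = 2, running sum = 24
  position 5: throw height = 6, running sum = 30
Total sum = 30; balls = sum / n = 30 / 6 = 5

Answer: 5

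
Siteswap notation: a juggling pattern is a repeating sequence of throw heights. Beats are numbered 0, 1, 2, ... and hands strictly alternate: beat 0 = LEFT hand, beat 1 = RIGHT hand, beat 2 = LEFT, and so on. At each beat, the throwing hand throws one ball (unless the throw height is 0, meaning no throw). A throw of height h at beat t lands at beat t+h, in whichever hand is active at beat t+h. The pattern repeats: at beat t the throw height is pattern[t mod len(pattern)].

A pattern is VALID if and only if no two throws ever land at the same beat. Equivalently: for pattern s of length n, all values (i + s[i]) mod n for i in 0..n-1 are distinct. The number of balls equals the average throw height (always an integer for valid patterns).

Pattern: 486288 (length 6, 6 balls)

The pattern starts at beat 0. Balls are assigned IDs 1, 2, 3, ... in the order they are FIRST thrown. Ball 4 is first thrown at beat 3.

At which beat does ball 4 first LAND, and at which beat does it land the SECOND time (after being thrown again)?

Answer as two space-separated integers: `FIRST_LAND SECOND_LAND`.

Beat 0 (L): throw ball1 h=4 -> lands@4:L; in-air after throw: [b1@4:L]
Beat 1 (R): throw ball2 h=8 -> lands@9:R; in-air after throw: [b1@4:L b2@9:R]
Beat 2 (L): throw ball3 h=6 -> lands@8:L; in-air after throw: [b1@4:L b3@8:L b2@9:R]
Beat 3 (R): throw ball4 h=2 -> lands@5:R; in-air after throw: [b1@4:L b4@5:R b3@8:L b2@9:R]
Beat 4 (L): throw ball1 h=8 -> lands@12:L; in-air after throw: [b4@5:R b3@8:L b2@9:R b1@12:L]
Beat 5 (R): throw ball4 h=8 -> lands@13:R; in-air after throw: [b3@8:L b2@9:R b1@12:L b4@13:R]
Beat 6 (L): throw ball5 h=4 -> lands@10:L; in-air after throw: [b3@8:L b2@9:R b5@10:L b1@12:L b4@13:R]
Beat 7 (R): throw ball6 h=8 -> lands@15:R; in-air after throw: [b3@8:L b2@9:R b5@10:L b1@12:L b4@13:R b6@15:R]
Beat 8 (L): throw ball3 h=6 -> lands@14:L; in-air after throw: [b2@9:R b5@10:L b1@12:L b4@13:R b3@14:L b6@15:R]
Beat 9 (R): throw ball2 h=2 -> lands@11:R; in-air after throw: [b5@10:L b2@11:R b1@12:L b4@13:R b3@14:L b6@15:R]
Beat 10 (L): throw ball5 h=8 -> lands@18:L; in-air after throw: [b2@11:R b1@12:L b4@13:R b3@14:L b6@15:R b5@18:L]
Beat 11 (R): throw ball2 h=8 -> lands@19:R; in-air after throw: [b1@12:L b4@13:R b3@14:L b6@15:R b5@18:L b2@19:R]
Beat 12 (L): throw ball1 h=4 -> lands@16:L; in-air after throw: [b4@13:R b3@14:L b6@15:R b1@16:L b5@18:L b2@19:R]
Beat 13 (R): throw ball4 h=8 -> lands@21:R; in-air after throw: [b3@14:L b6@15:R b1@16:L b5@18:L b2@19:R b4@21:R]
Ball 4: thrown@3 h=2 -> first land @5; rethrown@5 h=8 -> second land @13

Answer: 5 13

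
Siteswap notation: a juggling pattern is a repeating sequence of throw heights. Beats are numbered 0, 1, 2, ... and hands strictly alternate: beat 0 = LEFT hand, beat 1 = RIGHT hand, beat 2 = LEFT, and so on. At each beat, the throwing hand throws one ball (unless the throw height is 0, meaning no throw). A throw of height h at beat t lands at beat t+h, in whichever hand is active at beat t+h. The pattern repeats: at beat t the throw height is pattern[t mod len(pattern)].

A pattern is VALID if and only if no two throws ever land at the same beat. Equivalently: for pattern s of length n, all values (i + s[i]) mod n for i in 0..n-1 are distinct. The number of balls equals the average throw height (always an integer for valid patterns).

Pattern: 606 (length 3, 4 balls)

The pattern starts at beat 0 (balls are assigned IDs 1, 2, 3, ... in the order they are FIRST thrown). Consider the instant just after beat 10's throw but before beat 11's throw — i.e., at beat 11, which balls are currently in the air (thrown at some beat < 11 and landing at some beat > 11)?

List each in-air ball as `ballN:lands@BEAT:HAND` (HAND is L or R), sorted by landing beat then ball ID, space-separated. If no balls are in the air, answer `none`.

Beat 0 (L): throw ball1 h=6 -> lands@6:L; in-air after throw: [b1@6:L]
Beat 2 (L): throw ball2 h=6 -> lands@8:L; in-air after throw: [b1@6:L b2@8:L]
Beat 3 (R): throw ball3 h=6 -> lands@9:R; in-air after throw: [b1@6:L b2@8:L b3@9:R]
Beat 5 (R): throw ball4 h=6 -> lands@11:R; in-air after throw: [b1@6:L b2@8:L b3@9:R b4@11:R]
Beat 6 (L): throw ball1 h=6 -> lands@12:L; in-air after throw: [b2@8:L b3@9:R b4@11:R b1@12:L]
Beat 8 (L): throw ball2 h=6 -> lands@14:L; in-air after throw: [b3@9:R b4@11:R b1@12:L b2@14:L]
Beat 9 (R): throw ball3 h=6 -> lands@15:R; in-air after throw: [b4@11:R b1@12:L b2@14:L b3@15:R]
Beat 11 (R): throw ball4 h=6 -> lands@17:R; in-air after throw: [b1@12:L b2@14:L b3@15:R b4@17:R]

Answer: ball1:lands@12:L ball2:lands@14:L ball3:lands@15:R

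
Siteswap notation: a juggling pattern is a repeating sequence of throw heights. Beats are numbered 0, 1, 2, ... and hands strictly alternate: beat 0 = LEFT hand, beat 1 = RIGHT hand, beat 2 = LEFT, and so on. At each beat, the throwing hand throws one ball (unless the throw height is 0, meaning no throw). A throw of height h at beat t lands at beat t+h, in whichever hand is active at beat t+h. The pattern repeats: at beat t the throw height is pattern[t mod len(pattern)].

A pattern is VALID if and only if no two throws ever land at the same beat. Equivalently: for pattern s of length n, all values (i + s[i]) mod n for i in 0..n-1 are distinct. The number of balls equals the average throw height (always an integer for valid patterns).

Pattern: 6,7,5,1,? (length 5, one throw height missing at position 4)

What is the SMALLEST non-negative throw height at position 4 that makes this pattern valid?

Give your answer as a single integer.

i=0: (0 + 6) mod 5 = 1
i=1: (1 + 7) mod 5 = 3
i=2: (2 + 5) mod 5 = 2
i=3: (3 + 1) mod 5 = 4
i=4: s[i]=? (unknown)
Known residues: [1, 2, 3, 4]; need a permutation of 0..4, so missing residue r = 0
Need (4 + s) mod 5 = 0; smallest s = (0 - 4) mod 5 = 1

Answer: 1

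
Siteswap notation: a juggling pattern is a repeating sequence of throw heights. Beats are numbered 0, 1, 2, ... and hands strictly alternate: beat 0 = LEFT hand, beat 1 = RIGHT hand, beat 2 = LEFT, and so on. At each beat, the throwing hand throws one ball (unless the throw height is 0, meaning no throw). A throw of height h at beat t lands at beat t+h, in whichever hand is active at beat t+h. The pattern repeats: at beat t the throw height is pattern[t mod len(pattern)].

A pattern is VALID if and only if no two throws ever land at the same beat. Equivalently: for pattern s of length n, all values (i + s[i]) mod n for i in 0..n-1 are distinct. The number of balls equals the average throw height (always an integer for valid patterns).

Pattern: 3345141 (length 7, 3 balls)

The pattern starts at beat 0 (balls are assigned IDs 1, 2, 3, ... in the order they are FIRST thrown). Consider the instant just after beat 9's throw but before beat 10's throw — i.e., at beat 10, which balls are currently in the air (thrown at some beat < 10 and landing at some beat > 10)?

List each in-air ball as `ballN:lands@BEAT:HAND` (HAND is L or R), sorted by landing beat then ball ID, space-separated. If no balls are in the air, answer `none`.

Answer: ball1:lands@11:R ball2:lands@13:R

Derivation:
Beat 0 (L): throw ball1 h=3 -> lands@3:R; in-air after throw: [b1@3:R]
Beat 1 (R): throw ball2 h=3 -> lands@4:L; in-air after throw: [b1@3:R b2@4:L]
Beat 2 (L): throw ball3 h=4 -> lands@6:L; in-air after throw: [b1@3:R b2@4:L b3@6:L]
Beat 3 (R): throw ball1 h=5 -> lands@8:L; in-air after throw: [b2@4:L b3@6:L b1@8:L]
Beat 4 (L): throw ball2 h=1 -> lands@5:R; in-air after throw: [b2@5:R b3@6:L b1@8:L]
Beat 5 (R): throw ball2 h=4 -> lands@9:R; in-air after throw: [b3@6:L b1@8:L b2@9:R]
Beat 6 (L): throw ball3 h=1 -> lands@7:R; in-air after throw: [b3@7:R b1@8:L b2@9:R]
Beat 7 (R): throw ball3 h=3 -> lands@10:L; in-air after throw: [b1@8:L b2@9:R b3@10:L]
Beat 8 (L): throw ball1 h=3 -> lands@11:R; in-air after throw: [b2@9:R b3@10:L b1@11:R]
Beat 9 (R): throw ball2 h=4 -> lands@13:R; in-air after throw: [b3@10:L b1@11:R b2@13:R]
Beat 10 (L): throw ball3 h=5 -> lands@15:R; in-air after throw: [b1@11:R b2@13:R b3@15:R]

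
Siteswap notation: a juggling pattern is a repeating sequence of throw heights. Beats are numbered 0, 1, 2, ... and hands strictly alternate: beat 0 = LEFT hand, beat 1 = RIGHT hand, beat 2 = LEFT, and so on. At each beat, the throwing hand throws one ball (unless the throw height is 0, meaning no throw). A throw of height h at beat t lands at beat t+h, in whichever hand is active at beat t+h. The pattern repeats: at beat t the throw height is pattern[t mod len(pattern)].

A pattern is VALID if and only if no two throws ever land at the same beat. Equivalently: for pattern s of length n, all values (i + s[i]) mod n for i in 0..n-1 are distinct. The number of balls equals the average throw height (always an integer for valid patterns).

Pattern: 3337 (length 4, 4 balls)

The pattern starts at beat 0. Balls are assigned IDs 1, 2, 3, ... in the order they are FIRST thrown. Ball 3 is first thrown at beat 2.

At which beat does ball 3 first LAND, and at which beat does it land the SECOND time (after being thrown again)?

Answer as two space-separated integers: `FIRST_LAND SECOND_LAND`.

Answer: 5 8

Derivation:
Beat 0 (L): throw ball1 h=3 -> lands@3:R; in-air after throw: [b1@3:R]
Beat 1 (R): throw ball2 h=3 -> lands@4:L; in-air after throw: [b1@3:R b2@4:L]
Beat 2 (L): throw ball3 h=3 -> lands@5:R; in-air after throw: [b1@3:R b2@4:L b3@5:R]
Beat 3 (R): throw ball1 h=7 -> lands@10:L; in-air after throw: [b2@4:L b3@5:R b1@10:L]
Beat 4 (L): throw ball2 h=3 -> lands@7:R; in-air after throw: [b3@5:R b2@7:R b1@10:L]
Beat 5 (R): throw ball3 h=3 -> lands@8:L; in-air after throw: [b2@7:R b3@8:L b1@10:L]
Beat 6 (L): throw ball4 h=3 -> lands@9:R; in-air after throw: [b2@7:R b3@8:L b4@9:R b1@10:L]
Beat 7 (R): throw ball2 h=7 -> lands@14:L; in-air after throw: [b3@8:L b4@9:R b1@10:L b2@14:L]
Beat 8 (L): throw ball3 h=3 -> lands@11:R; in-air after throw: [b4@9:R b1@10:L b3@11:R b2@14:L]
Ball 3: thrown@2 h=3 -> first land @5; rethrown@5 h=3 -> second land @8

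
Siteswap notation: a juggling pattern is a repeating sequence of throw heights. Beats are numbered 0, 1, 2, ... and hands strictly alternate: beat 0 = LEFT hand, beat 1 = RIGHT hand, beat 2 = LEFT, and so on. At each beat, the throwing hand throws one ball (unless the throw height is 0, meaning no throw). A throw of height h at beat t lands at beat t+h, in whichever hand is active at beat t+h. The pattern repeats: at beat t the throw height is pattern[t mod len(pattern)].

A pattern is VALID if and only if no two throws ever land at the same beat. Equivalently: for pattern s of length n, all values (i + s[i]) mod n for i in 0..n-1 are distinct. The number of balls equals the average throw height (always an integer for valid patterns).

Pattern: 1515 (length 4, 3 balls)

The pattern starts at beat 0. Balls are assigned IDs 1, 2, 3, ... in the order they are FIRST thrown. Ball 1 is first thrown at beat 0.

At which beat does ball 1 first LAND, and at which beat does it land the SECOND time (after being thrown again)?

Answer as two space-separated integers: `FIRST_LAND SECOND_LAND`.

Beat 0 (L): throw ball1 h=1 -> lands@1:R; in-air after throw: [b1@1:R]
Beat 1 (R): throw ball1 h=5 -> lands@6:L; in-air after throw: [b1@6:L]
Beat 2 (L): throw ball2 h=1 -> lands@3:R; in-air after throw: [b2@3:R b1@6:L]
Beat 3 (R): throw ball2 h=5 -> lands@8:L; in-air after throw: [b1@6:L b2@8:L]
Beat 4 (L): throw ball3 h=1 -> lands@5:R; in-air after throw: [b3@5:R b1@6:L b2@8:L]
Beat 5 (R): throw ball3 h=5 -> lands@10:L; in-air after throw: [b1@6:L b2@8:L b3@10:L]
Beat 6 (L): throw ball1 h=1 -> lands@7:R; in-air after throw: [b1@7:R b2@8:L b3@10:L]
Ball 1: thrown@0 h=1 -> first land @1; rethrown@1 h=5 -> second land @6

Answer: 1 6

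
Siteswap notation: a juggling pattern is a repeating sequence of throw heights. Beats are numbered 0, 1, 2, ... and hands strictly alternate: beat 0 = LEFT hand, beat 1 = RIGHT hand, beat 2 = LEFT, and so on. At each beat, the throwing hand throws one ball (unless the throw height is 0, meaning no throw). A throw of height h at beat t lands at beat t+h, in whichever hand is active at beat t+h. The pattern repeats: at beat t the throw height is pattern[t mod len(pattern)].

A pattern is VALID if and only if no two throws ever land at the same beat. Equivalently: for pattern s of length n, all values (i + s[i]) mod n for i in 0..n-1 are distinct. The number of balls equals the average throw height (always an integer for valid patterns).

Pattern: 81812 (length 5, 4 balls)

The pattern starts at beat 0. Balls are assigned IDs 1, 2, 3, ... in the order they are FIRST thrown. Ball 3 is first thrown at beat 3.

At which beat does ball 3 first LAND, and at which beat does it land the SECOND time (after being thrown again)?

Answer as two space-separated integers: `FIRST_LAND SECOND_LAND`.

Answer: 4 6

Derivation:
Beat 0 (L): throw ball1 h=8 -> lands@8:L; in-air after throw: [b1@8:L]
Beat 1 (R): throw ball2 h=1 -> lands@2:L; in-air after throw: [b2@2:L b1@8:L]
Beat 2 (L): throw ball2 h=8 -> lands@10:L; in-air after throw: [b1@8:L b2@10:L]
Beat 3 (R): throw ball3 h=1 -> lands@4:L; in-air after throw: [b3@4:L b1@8:L b2@10:L]
Beat 4 (L): throw ball3 h=2 -> lands@6:L; in-air after throw: [b3@6:L b1@8:L b2@10:L]
Beat 5 (R): throw ball4 h=8 -> lands@13:R; in-air after throw: [b3@6:L b1@8:L b2@10:L b4@13:R]
Beat 6 (L): throw ball3 h=1 -> lands@7:R; in-air after throw: [b3@7:R b1@8:L b2@10:L b4@13:R]
Ball 3: thrown@3 h=1 -> first land @4; rethrown@4 h=2 -> second land @6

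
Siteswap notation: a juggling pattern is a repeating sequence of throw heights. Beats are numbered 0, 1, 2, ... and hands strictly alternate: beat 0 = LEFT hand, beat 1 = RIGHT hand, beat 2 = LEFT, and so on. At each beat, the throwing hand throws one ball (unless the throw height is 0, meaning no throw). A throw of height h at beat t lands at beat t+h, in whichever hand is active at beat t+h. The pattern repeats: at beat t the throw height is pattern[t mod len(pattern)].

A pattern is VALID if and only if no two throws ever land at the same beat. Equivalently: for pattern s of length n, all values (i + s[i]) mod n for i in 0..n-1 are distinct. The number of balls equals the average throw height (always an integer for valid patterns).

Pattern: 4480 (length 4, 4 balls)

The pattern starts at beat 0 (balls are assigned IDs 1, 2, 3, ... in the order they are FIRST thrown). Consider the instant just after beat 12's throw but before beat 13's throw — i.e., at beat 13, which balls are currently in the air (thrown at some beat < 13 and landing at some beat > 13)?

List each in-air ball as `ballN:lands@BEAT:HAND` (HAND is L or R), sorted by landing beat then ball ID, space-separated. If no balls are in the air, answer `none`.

Beat 0 (L): throw ball1 h=4 -> lands@4:L; in-air after throw: [b1@4:L]
Beat 1 (R): throw ball2 h=4 -> lands@5:R; in-air after throw: [b1@4:L b2@5:R]
Beat 2 (L): throw ball3 h=8 -> lands@10:L; in-air after throw: [b1@4:L b2@5:R b3@10:L]
Beat 4 (L): throw ball1 h=4 -> lands@8:L; in-air after throw: [b2@5:R b1@8:L b3@10:L]
Beat 5 (R): throw ball2 h=4 -> lands@9:R; in-air after throw: [b1@8:L b2@9:R b3@10:L]
Beat 6 (L): throw ball4 h=8 -> lands@14:L; in-air after throw: [b1@8:L b2@9:R b3@10:L b4@14:L]
Beat 8 (L): throw ball1 h=4 -> lands@12:L; in-air after throw: [b2@9:R b3@10:L b1@12:L b4@14:L]
Beat 9 (R): throw ball2 h=4 -> lands@13:R; in-air after throw: [b3@10:L b1@12:L b2@13:R b4@14:L]
Beat 10 (L): throw ball3 h=8 -> lands@18:L; in-air after throw: [b1@12:L b2@13:R b4@14:L b3@18:L]
Beat 12 (L): throw ball1 h=4 -> lands@16:L; in-air after throw: [b2@13:R b4@14:L b1@16:L b3@18:L]
Beat 13 (R): throw ball2 h=4 -> lands@17:R; in-air after throw: [b4@14:L b1@16:L b2@17:R b3@18:L]

Answer: ball4:lands@14:L ball1:lands@16:L ball3:lands@18:L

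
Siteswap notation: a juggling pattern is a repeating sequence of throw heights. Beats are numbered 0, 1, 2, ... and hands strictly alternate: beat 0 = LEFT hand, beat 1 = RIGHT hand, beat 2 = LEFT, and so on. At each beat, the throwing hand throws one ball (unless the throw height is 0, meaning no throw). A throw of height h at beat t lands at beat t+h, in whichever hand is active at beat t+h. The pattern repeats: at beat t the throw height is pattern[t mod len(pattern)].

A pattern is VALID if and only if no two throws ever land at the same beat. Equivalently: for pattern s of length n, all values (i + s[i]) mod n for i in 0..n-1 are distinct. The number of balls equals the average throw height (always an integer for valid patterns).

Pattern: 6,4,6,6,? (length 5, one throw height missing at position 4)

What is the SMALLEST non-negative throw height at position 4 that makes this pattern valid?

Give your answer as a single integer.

i=0: (0 + 6) mod 5 = 1
i=1: (1 + 4) mod 5 = 0
i=2: (2 + 6) mod 5 = 3
i=3: (3 + 6) mod 5 = 4
i=4: s[i]=? (unknown)
Known residues: [0, 1, 3, 4]; need a permutation of 0..4, so missing residue r = 2
Need (4 + s) mod 5 = 2; smallest s = (2 - 4) mod 5 = 3

Answer: 3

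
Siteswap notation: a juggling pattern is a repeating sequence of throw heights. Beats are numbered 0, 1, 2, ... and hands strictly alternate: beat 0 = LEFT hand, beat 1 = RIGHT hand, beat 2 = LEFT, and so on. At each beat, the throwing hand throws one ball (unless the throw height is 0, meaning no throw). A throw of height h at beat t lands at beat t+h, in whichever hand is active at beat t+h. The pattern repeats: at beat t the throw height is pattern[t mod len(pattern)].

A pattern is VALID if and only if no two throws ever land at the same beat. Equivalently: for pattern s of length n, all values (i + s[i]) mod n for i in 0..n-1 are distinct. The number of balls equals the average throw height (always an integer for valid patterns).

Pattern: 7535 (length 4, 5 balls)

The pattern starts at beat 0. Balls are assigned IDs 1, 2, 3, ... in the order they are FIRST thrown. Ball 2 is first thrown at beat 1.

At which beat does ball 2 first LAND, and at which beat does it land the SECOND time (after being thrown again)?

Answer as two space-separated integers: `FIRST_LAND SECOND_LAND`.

Answer: 6 9

Derivation:
Beat 0 (L): throw ball1 h=7 -> lands@7:R; in-air after throw: [b1@7:R]
Beat 1 (R): throw ball2 h=5 -> lands@6:L; in-air after throw: [b2@6:L b1@7:R]
Beat 2 (L): throw ball3 h=3 -> lands@5:R; in-air after throw: [b3@5:R b2@6:L b1@7:R]
Beat 3 (R): throw ball4 h=5 -> lands@8:L; in-air after throw: [b3@5:R b2@6:L b1@7:R b4@8:L]
Beat 4 (L): throw ball5 h=7 -> lands@11:R; in-air after throw: [b3@5:R b2@6:L b1@7:R b4@8:L b5@11:R]
Beat 5 (R): throw ball3 h=5 -> lands@10:L; in-air after throw: [b2@6:L b1@7:R b4@8:L b3@10:L b5@11:R]
Beat 6 (L): throw ball2 h=3 -> lands@9:R; in-air after throw: [b1@7:R b4@8:L b2@9:R b3@10:L b5@11:R]
Beat 7 (R): throw ball1 h=5 -> lands@12:L; in-air after throw: [b4@8:L b2@9:R b3@10:L b5@11:R b1@12:L]
Beat 8 (L): throw ball4 h=7 -> lands@15:R; in-air after throw: [b2@9:R b3@10:L b5@11:R b1@12:L b4@15:R]
Beat 9 (R): throw ball2 h=5 -> lands@14:L; in-air after throw: [b3@10:L b5@11:R b1@12:L b2@14:L b4@15:R]
Ball 2: thrown@1 h=5 -> first land @6; rethrown@6 h=3 -> second land @9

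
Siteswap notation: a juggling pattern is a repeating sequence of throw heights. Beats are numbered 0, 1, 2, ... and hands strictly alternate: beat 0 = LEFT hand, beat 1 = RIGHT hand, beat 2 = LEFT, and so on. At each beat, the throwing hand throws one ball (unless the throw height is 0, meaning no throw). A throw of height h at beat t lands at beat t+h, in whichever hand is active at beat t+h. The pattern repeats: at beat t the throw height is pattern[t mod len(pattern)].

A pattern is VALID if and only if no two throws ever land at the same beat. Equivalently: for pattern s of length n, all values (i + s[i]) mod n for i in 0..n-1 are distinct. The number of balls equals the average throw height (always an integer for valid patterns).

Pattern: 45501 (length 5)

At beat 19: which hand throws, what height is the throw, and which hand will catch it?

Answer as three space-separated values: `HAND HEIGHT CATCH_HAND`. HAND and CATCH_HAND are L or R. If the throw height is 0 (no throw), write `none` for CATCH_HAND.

Beat 19: 19 mod 2 = 1, so hand = R
Throw height = pattern[19 mod 5] = pattern[4] = 1
Lands at beat 19+1=20, 20 mod 2 = 0, so catch hand = L

Answer: R 1 L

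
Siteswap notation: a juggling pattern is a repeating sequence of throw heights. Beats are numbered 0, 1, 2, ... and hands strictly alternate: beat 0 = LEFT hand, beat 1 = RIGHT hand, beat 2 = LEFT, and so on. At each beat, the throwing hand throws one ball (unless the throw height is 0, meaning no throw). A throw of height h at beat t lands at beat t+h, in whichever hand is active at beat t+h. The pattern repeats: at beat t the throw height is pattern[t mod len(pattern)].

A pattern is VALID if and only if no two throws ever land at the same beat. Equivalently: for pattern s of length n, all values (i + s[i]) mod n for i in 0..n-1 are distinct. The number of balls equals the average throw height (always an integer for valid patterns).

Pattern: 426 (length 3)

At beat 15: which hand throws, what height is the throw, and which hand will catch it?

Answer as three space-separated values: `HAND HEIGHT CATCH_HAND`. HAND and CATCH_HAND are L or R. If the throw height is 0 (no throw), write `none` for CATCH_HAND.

Beat 15: 15 mod 2 = 1, so hand = R
Throw height = pattern[15 mod 3] = pattern[0] = 4
Lands at beat 15+4=19, 19 mod 2 = 1, so catch hand = R

Answer: R 4 R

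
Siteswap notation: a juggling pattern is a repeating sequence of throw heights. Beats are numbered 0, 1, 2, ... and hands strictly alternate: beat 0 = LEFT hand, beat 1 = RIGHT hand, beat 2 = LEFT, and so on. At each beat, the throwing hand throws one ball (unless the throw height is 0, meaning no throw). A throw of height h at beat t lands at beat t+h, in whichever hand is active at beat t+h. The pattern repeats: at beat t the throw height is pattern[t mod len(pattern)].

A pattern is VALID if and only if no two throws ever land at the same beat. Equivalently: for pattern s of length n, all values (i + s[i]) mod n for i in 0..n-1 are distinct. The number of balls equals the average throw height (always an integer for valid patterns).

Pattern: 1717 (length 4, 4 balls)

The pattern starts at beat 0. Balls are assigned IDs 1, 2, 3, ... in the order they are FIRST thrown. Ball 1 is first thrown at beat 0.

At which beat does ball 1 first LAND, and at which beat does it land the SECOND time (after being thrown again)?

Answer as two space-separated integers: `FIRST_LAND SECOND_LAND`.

Beat 0 (L): throw ball1 h=1 -> lands@1:R; in-air after throw: [b1@1:R]
Beat 1 (R): throw ball1 h=7 -> lands@8:L; in-air after throw: [b1@8:L]
Beat 2 (L): throw ball2 h=1 -> lands@3:R; in-air after throw: [b2@3:R b1@8:L]
Beat 3 (R): throw ball2 h=7 -> lands@10:L; in-air after throw: [b1@8:L b2@10:L]
Beat 4 (L): throw ball3 h=1 -> lands@5:R; in-air after throw: [b3@5:R b1@8:L b2@10:L]
Beat 5 (R): throw ball3 h=7 -> lands@12:L; in-air after throw: [b1@8:L b2@10:L b3@12:L]
Beat 6 (L): throw ball4 h=1 -> lands@7:R; in-air after throw: [b4@7:R b1@8:L b2@10:L b3@12:L]
Beat 7 (R): throw ball4 h=7 -> lands@14:L; in-air after throw: [b1@8:L b2@10:L b3@12:L b4@14:L]
Beat 8 (L): throw ball1 h=1 -> lands@9:R; in-air after throw: [b1@9:R b2@10:L b3@12:L b4@14:L]
Ball 1: thrown@0 h=1 -> first land @1; rethrown@1 h=7 -> second land @8

Answer: 1 8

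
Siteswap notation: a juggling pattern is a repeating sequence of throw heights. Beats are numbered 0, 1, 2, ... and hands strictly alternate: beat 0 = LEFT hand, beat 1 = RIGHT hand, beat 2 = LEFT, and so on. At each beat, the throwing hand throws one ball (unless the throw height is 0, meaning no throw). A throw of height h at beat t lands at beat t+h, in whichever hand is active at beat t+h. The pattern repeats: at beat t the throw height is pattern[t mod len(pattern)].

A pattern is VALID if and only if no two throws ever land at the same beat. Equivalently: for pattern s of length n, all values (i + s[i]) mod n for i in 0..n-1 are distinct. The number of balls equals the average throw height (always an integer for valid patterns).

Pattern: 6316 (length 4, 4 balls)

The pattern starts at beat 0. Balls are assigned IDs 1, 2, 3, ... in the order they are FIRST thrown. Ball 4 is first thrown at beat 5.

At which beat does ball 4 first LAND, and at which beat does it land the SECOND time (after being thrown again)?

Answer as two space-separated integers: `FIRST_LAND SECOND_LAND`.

Beat 0 (L): throw ball1 h=6 -> lands@6:L; in-air after throw: [b1@6:L]
Beat 1 (R): throw ball2 h=3 -> lands@4:L; in-air after throw: [b2@4:L b1@6:L]
Beat 2 (L): throw ball3 h=1 -> lands@3:R; in-air after throw: [b3@3:R b2@4:L b1@6:L]
Beat 3 (R): throw ball3 h=6 -> lands@9:R; in-air after throw: [b2@4:L b1@6:L b3@9:R]
Beat 4 (L): throw ball2 h=6 -> lands@10:L; in-air after throw: [b1@6:L b3@9:R b2@10:L]
Beat 5 (R): throw ball4 h=3 -> lands@8:L; in-air after throw: [b1@6:L b4@8:L b3@9:R b2@10:L]
Beat 6 (L): throw ball1 h=1 -> lands@7:R; in-air after throw: [b1@7:R b4@8:L b3@9:R b2@10:L]
Beat 7 (R): throw ball1 h=6 -> lands@13:R; in-air after throw: [b4@8:L b3@9:R b2@10:L b1@13:R]
Beat 8 (L): throw ball4 h=6 -> lands@14:L; in-air after throw: [b3@9:R b2@10:L b1@13:R b4@14:L]
Beat 9 (R): throw ball3 h=3 -> lands@12:L; in-air after throw: [b2@10:L b3@12:L b1@13:R b4@14:L]
Beat 10 (L): throw ball2 h=1 -> lands@11:R; in-air after throw: [b2@11:R b3@12:L b1@13:R b4@14:L]
Beat 11 (R): throw ball2 h=6 -> lands@17:R; in-air after throw: [b3@12:L b1@13:R b4@14:L b2@17:R]
Beat 12 (L): throw ball3 h=6 -> lands@18:L; in-air after throw: [b1@13:R b4@14:L b2@17:R b3@18:L]
Beat 13 (R): throw ball1 h=3 -> lands@16:L; in-air after throw: [b4@14:L b1@16:L b2@17:R b3@18:L]
Beat 14 (L): throw ball4 h=1 -> lands@15:R; in-air after throw: [b4@15:R b1@16:L b2@17:R b3@18:L]
Ball 4: thrown@5 h=3 -> first land @8; rethrown@8 h=6 -> second land @14

Answer: 8 14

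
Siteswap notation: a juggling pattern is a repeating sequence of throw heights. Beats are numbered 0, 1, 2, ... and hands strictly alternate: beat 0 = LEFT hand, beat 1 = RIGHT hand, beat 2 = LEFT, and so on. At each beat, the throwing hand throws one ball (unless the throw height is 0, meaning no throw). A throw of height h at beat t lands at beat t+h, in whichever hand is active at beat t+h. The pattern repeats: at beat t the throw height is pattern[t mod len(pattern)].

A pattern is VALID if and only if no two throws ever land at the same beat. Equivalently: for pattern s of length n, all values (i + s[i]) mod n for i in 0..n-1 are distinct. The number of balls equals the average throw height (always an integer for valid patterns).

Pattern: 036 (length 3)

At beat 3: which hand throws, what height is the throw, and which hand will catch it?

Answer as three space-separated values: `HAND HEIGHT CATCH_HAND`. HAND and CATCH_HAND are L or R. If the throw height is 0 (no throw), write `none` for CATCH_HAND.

Answer: R 0 none

Derivation:
Beat 3: 3 mod 2 = 1, so hand = R
Throw height = pattern[3 mod 3] = pattern[0] = 0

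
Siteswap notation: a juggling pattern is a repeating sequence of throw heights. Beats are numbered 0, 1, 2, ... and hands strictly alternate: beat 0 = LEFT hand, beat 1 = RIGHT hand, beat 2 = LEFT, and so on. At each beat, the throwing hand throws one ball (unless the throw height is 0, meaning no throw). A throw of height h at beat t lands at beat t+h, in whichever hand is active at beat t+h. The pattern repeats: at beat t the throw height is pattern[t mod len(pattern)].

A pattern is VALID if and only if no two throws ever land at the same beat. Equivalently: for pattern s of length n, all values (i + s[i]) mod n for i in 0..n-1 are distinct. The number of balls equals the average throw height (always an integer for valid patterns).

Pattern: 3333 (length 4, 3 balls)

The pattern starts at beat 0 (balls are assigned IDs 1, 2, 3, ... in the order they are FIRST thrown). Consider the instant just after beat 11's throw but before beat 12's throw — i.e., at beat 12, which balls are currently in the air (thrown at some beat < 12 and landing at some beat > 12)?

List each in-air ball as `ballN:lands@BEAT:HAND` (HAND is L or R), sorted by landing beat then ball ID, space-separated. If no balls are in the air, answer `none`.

Answer: ball2:lands@13:R ball3:lands@14:L

Derivation:
Beat 0 (L): throw ball1 h=3 -> lands@3:R; in-air after throw: [b1@3:R]
Beat 1 (R): throw ball2 h=3 -> lands@4:L; in-air after throw: [b1@3:R b2@4:L]
Beat 2 (L): throw ball3 h=3 -> lands@5:R; in-air after throw: [b1@3:R b2@4:L b3@5:R]
Beat 3 (R): throw ball1 h=3 -> lands@6:L; in-air after throw: [b2@4:L b3@5:R b1@6:L]
Beat 4 (L): throw ball2 h=3 -> lands@7:R; in-air after throw: [b3@5:R b1@6:L b2@7:R]
Beat 5 (R): throw ball3 h=3 -> lands@8:L; in-air after throw: [b1@6:L b2@7:R b3@8:L]
Beat 6 (L): throw ball1 h=3 -> lands@9:R; in-air after throw: [b2@7:R b3@8:L b1@9:R]
Beat 7 (R): throw ball2 h=3 -> lands@10:L; in-air after throw: [b3@8:L b1@9:R b2@10:L]
Beat 8 (L): throw ball3 h=3 -> lands@11:R; in-air after throw: [b1@9:R b2@10:L b3@11:R]
Beat 9 (R): throw ball1 h=3 -> lands@12:L; in-air after throw: [b2@10:L b3@11:R b1@12:L]
Beat 10 (L): throw ball2 h=3 -> lands@13:R; in-air after throw: [b3@11:R b1@12:L b2@13:R]
Beat 11 (R): throw ball3 h=3 -> lands@14:L; in-air after throw: [b1@12:L b2@13:R b3@14:L]
Beat 12 (L): throw ball1 h=3 -> lands@15:R; in-air after throw: [b2@13:R b3@14:L b1@15:R]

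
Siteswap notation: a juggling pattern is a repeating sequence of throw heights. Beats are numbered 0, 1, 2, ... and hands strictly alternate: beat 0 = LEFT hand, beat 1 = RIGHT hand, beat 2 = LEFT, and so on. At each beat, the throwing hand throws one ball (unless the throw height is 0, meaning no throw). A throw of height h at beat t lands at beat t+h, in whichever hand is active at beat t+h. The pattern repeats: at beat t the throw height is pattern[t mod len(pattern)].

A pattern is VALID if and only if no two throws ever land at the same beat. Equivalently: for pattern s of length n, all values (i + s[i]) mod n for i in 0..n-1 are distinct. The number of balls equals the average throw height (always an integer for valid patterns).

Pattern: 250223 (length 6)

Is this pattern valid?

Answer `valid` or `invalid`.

i=0: (i + s[i]) mod n = (0 + 2) mod 6 = 2
i=1: (i + s[i]) mod n = (1 + 5) mod 6 = 0
i=2: (i + s[i]) mod n = (2 + 0) mod 6 = 2
i=3: (i + s[i]) mod n = (3 + 2) mod 6 = 5
i=4: (i + s[i]) mod n = (4 + 2) mod 6 = 0
i=5: (i + s[i]) mod n = (5 + 3) mod 6 = 2
Residues: [2, 0, 2, 5, 0, 2], distinct: False

Answer: invalid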